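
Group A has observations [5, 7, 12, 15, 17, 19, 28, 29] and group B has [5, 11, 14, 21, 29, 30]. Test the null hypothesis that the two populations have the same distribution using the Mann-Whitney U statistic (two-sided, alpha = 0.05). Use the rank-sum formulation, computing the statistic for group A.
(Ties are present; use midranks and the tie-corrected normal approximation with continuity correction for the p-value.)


Step 1: Combine and sort all 14 observations; assign midranks.
sorted (value, group): (5,X), (5,Y), (7,X), (11,Y), (12,X), (14,Y), (15,X), (17,X), (19,X), (21,Y), (28,X), (29,X), (29,Y), (30,Y)
ranks: 5->1.5, 5->1.5, 7->3, 11->4, 12->5, 14->6, 15->7, 17->8, 19->9, 21->10, 28->11, 29->12.5, 29->12.5, 30->14
Step 2: Rank sum for X: R1 = 1.5 + 3 + 5 + 7 + 8 + 9 + 11 + 12.5 = 57.
Step 3: U_X = R1 - n1(n1+1)/2 = 57 - 8*9/2 = 57 - 36 = 21.
       U_Y = n1*n2 - U_X = 48 - 21 = 27.
Step 4: Ties are present, so use the tie-corrected normal approximation (with continuity correction) for the p-value.
Step 5: p-value = 0.746347; compare to alpha = 0.05. fail to reject H0.

U_X = 21, p = 0.746347, fail to reject H0 at alpha = 0.05.


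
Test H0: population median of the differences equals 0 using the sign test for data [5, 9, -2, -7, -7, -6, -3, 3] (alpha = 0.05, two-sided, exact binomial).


Step 1: Discard zero differences. Original n = 8; n_eff = number of nonzero differences = 8.
Nonzero differences (with sign): +5, +9, -2, -7, -7, -6, -3, +3
Step 2: Count signs: positive = 3, negative = 5.
Step 3: Under H0: P(positive) = 0.5, so the number of positives S ~ Bin(8, 0.5).
Step 4: Two-sided exact p-value = sum of Bin(8,0.5) probabilities at or below the observed probability = 0.726562.
Step 5: alpha = 0.05. fail to reject H0.

n_eff = 8, pos = 3, neg = 5, p = 0.726562, fail to reject H0.


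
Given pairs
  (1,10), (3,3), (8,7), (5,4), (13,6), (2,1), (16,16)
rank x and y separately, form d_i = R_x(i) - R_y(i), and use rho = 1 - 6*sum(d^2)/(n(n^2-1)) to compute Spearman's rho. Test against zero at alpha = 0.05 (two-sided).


Step 1: Rank x and y separately (midranks; no ties here).
rank(x): 1->1, 3->3, 8->5, 5->4, 13->6, 2->2, 16->7
rank(y): 10->6, 3->2, 7->5, 4->3, 6->4, 1->1, 16->7
Step 2: d_i = R_x(i) - R_y(i); compute d_i^2.
  (1-6)^2=25, (3-2)^2=1, (5-5)^2=0, (4-3)^2=1, (6-4)^2=4, (2-1)^2=1, (7-7)^2=0
sum(d^2) = 32.
Step 3: rho = 1 - 6*32 / (7*(7^2 - 1)) = 1 - 192/336 = 0.428571.
Step 4: Under H0, t = rho * sqrt((n-2)/(1-rho^2)) = 1.0607 ~ t(5).
Step 5: Two-sided p-value from the t-distribution with 5 df = 0.337368.
Step 6: alpha = 0.05. fail to reject H0.

rho = 0.4286, p = 0.337368, fail to reject H0 at alpha = 0.05.


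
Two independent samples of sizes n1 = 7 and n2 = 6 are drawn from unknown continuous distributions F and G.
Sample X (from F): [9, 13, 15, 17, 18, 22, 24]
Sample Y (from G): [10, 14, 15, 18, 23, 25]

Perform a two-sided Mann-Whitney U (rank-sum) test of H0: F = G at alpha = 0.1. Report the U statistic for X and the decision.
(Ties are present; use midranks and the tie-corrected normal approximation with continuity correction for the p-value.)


Step 1: Combine and sort all 13 observations; assign midranks.
sorted (value, group): (9,X), (10,Y), (13,X), (14,Y), (15,X), (15,Y), (17,X), (18,X), (18,Y), (22,X), (23,Y), (24,X), (25,Y)
ranks: 9->1, 10->2, 13->3, 14->4, 15->5.5, 15->5.5, 17->7, 18->8.5, 18->8.5, 22->10, 23->11, 24->12, 25->13
Step 2: Rank sum for X: R1 = 1 + 3 + 5.5 + 7 + 8.5 + 10 + 12 = 47.
Step 3: U_X = R1 - n1(n1+1)/2 = 47 - 7*8/2 = 47 - 28 = 19.
       U_Y = n1*n2 - U_X = 42 - 19 = 23.
Step 4: Ties are present, so use the tie-corrected normal approximation (with continuity correction) for the p-value.
Step 5: p-value = 0.829863; compare to alpha = 0.1. fail to reject H0.

U_X = 19, p = 0.829863, fail to reject H0 at alpha = 0.1.


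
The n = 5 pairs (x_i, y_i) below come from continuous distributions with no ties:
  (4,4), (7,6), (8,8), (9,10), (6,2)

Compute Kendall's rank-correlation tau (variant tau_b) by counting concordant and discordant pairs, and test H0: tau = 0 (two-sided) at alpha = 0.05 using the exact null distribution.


Step 1: Enumerate the 10 unordered pairs (i,j) with i<j and classify each by sign(x_j-x_i) * sign(y_j-y_i).
  (1,2):dx=+3,dy=+2->C; (1,3):dx=+4,dy=+4->C; (1,4):dx=+5,dy=+6->C; (1,5):dx=+2,dy=-2->D
  (2,3):dx=+1,dy=+2->C; (2,4):dx=+2,dy=+4->C; (2,5):dx=-1,dy=-4->C; (3,4):dx=+1,dy=+2->C
  (3,5):dx=-2,dy=-6->C; (4,5):dx=-3,dy=-8->C
Step 2: C = 9, D = 1, total pairs = 10.
Step 3: tau = (C - D)/(n(n-1)/2) = (9 - 1)/10 = 0.800000.
Step 4: Exact two-sided p-value (enumerate n! = 120 permutations of y under H0): p = 0.083333.
Step 5: alpha = 0.05. fail to reject H0.

tau_b = 0.8000 (C=9, D=1), p = 0.083333, fail to reject H0.


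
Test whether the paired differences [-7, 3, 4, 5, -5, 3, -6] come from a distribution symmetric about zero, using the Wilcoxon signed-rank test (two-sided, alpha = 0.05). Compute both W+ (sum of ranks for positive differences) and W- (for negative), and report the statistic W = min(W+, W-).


Step 1: Drop any zero differences (none here) and take |d_i|.
|d| = [7, 3, 4, 5, 5, 3, 6]
Step 2: Midrank |d_i| (ties get averaged ranks).
ranks: |7|->7, |3|->1.5, |4|->3, |5|->4.5, |5|->4.5, |3|->1.5, |6|->6
Step 3: Attach original signs; sum ranks with positive sign and with negative sign.
W+ = 1.5 + 3 + 4.5 + 1.5 = 10.5
W- = 7 + 4.5 + 6 = 17.5
(Check: W+ + W- = 28 should equal n(n+1)/2 = 28.)
Step 4: Test statistic W = min(W+, W-) = 10.5.
Step 5: Ties in |d|, so use the tie-corrected normal approximation.
        E[W] = n(n+1)/4 = 7*8/4 = 14.
        Tie groups: |d|=3 (t=2), |d|=5 (t=2); sum(t^3 - t) = 12.
        Var[W] = n(n+1)(2n+1)/24 - sum(t^3-t)/48 = 840/24 - 12/48 = 34.75.
        z = (W - E[W]) / sqrt(Var[W]) = (10.5 - 14) / 5.8949 = -0.5937.
        Two-sided p = 2*Phi(z) = 0.552691.
Step 6: alpha = 0.05. fail to reject H0.

W+ = 10.5, W- = 17.5, W = min = 10.5, p = 0.552691, fail to reject H0.


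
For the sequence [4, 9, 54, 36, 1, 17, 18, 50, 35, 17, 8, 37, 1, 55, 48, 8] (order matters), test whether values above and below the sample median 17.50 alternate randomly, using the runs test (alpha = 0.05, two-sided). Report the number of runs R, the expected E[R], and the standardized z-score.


Step 1: Compute median = 17.50; label A = above, B = below.
Labels in order: BBAABBAAABBABAAB  (n_A = 8, n_B = 8)
Step 2: Count runs R = 9.
Step 3: Under H0 (random ordering), E[R] = 2*n_A*n_B/(n_A+n_B) + 1 = 2*8*8/16 + 1 = 9.0000.
        Var[R] = 2*n_A*n_B*(2*n_A*n_B - n_A - n_B) / ((n_A+n_B)^2 * (n_A+n_B-1)) = 14336/3840 = 3.7333.
        SD[R] = 1.9322.
Step 4: R = E[R], so z = 0 with no continuity correction.
Step 5: Two-sided p-value via normal approximation = 2*(1 - Phi(|z|)) = 1.000000.
Step 6: alpha = 0.05. fail to reject H0.

R = 9, z = 0.0000, p = 1.000000, fail to reject H0.


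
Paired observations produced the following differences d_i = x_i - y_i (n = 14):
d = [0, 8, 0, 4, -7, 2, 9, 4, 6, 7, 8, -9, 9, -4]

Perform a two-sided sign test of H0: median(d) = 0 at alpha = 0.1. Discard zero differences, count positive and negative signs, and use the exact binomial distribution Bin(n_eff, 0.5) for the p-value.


Step 1: Discard zero differences. Original n = 14; n_eff = number of nonzero differences = 12.
Nonzero differences (with sign): +8, +4, -7, +2, +9, +4, +6, +7, +8, -9, +9, -4
Step 2: Count signs: positive = 9, negative = 3.
Step 3: Under H0: P(positive) = 0.5, so the number of positives S ~ Bin(12, 0.5).
Step 4: Two-sided exact p-value = sum of Bin(12,0.5) probabilities at or below the observed probability = 0.145996.
Step 5: alpha = 0.1. fail to reject H0.

n_eff = 12, pos = 9, neg = 3, p = 0.145996, fail to reject H0.


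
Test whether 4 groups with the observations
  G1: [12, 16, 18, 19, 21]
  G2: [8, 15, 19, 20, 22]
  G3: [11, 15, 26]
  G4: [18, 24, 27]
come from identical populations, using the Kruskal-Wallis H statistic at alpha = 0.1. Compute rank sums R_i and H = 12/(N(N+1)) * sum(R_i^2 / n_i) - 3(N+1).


Step 1: Combine all N = 16 observations and assign midranks.
sorted (value, group, rank): (8,G2,1), (11,G3,2), (12,G1,3), (15,G2,4.5), (15,G3,4.5), (16,G1,6), (18,G1,7.5), (18,G4,7.5), (19,G1,9.5), (19,G2,9.5), (20,G2,11), (21,G1,12), (22,G2,13), (24,G4,14), (26,G3,15), (27,G4,16)
Step 2: Sum ranks within each group.
R_1 = 38 (n_1 = 5)
R_2 = 39 (n_2 = 5)
R_3 = 21.5 (n_3 = 3)
R_4 = 37.5 (n_4 = 3)
Step 3: H = 12/(N(N+1)) * sum(R_i^2/n_i) - 3(N+1)
     = 12/(16*17) * (38^2/5 + 39^2/5 + 21.5^2/3 + 37.5^2/3) - 3*17
     = 0.044118 * 1215.83 - 51
     = 2.639706.
Step 4: Ties present; correction factor C = 1 - 18/(16^3 - 16) = 0.995588. Corrected H = 2.639706 / 0.995588 = 2.651403.
Step 5: Under H0, H ~ chi^2(3); p-value = 0.448549.
Step 6: alpha = 0.1. fail to reject H0.

H = 2.6514, df = 3, p = 0.448549, fail to reject H0.


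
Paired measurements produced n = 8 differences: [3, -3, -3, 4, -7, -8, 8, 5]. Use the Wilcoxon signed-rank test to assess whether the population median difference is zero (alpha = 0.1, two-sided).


Step 1: Drop any zero differences (none here) and take |d_i|.
|d| = [3, 3, 3, 4, 7, 8, 8, 5]
Step 2: Midrank |d_i| (ties get averaged ranks).
ranks: |3|->2, |3|->2, |3|->2, |4|->4, |7|->6, |8|->7.5, |8|->7.5, |5|->5
Step 3: Attach original signs; sum ranks with positive sign and with negative sign.
W+ = 2 + 4 + 7.5 + 5 = 18.5
W- = 2 + 2 + 6 + 7.5 = 17.5
(Check: W+ + W- = 36 should equal n(n+1)/2 = 36.)
Step 4: Test statistic W = min(W+, W-) = 17.5.
Step 5: Ties in |d|, so use the tie-corrected normal approximation.
        E[W] = n(n+1)/4 = 8*9/4 = 18.
        Tie groups: |d|=3 (t=3), |d|=8 (t=2); sum(t^3 - t) = 30.
        Var[W] = n(n+1)(2n+1)/24 - sum(t^3-t)/48 = 1224/24 - 30/48 = 50.375.
        z = (W - E[W]) / sqrt(Var[W]) = (17.5 - 18) / 7.0975 = -0.0704.
        Two-sided p = 2*Phi(z) = 0.943838.
Step 6: alpha = 0.1. fail to reject H0.

W+ = 18.5, W- = 17.5, W = min = 17.5, p = 0.943838, fail to reject H0.


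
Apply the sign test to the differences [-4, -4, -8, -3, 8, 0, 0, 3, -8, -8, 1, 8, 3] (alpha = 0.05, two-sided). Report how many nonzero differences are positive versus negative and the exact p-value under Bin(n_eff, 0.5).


Step 1: Discard zero differences. Original n = 13; n_eff = number of nonzero differences = 11.
Nonzero differences (with sign): -4, -4, -8, -3, +8, +3, -8, -8, +1, +8, +3
Step 2: Count signs: positive = 5, negative = 6.
Step 3: Under H0: P(positive) = 0.5, so the number of positives S ~ Bin(11, 0.5).
Step 4: Two-sided exact p-value = sum of Bin(11,0.5) probabilities at or below the observed probability = 1.000000.
Step 5: alpha = 0.05. fail to reject H0.

n_eff = 11, pos = 5, neg = 6, p = 1.000000, fail to reject H0.


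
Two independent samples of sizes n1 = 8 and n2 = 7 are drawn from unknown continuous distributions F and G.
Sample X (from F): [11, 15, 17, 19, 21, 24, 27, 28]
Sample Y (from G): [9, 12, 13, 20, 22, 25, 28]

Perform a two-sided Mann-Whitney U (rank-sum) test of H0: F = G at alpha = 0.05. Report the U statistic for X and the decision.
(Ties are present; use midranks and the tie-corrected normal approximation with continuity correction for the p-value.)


Step 1: Combine and sort all 15 observations; assign midranks.
sorted (value, group): (9,Y), (11,X), (12,Y), (13,Y), (15,X), (17,X), (19,X), (20,Y), (21,X), (22,Y), (24,X), (25,Y), (27,X), (28,X), (28,Y)
ranks: 9->1, 11->2, 12->3, 13->4, 15->5, 17->6, 19->7, 20->8, 21->9, 22->10, 24->11, 25->12, 27->13, 28->14.5, 28->14.5
Step 2: Rank sum for X: R1 = 2 + 5 + 6 + 7 + 9 + 11 + 13 + 14.5 = 67.5.
Step 3: U_X = R1 - n1(n1+1)/2 = 67.5 - 8*9/2 = 67.5 - 36 = 31.5.
       U_Y = n1*n2 - U_X = 56 - 31.5 = 24.5.
Step 4: Ties are present, so use the tie-corrected normal approximation (with continuity correction) for the p-value.
Step 5: p-value = 0.728221; compare to alpha = 0.05. fail to reject H0.

U_X = 31.5, p = 0.728221, fail to reject H0 at alpha = 0.05.


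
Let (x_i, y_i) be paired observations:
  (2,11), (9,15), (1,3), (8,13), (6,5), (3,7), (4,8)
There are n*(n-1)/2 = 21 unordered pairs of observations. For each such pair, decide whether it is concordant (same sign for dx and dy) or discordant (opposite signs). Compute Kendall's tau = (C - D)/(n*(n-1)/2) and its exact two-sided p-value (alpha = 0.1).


Step 1: Enumerate the 21 unordered pairs (i,j) with i<j and classify each by sign(x_j-x_i) * sign(y_j-y_i).
  (1,2):dx=+7,dy=+4->C; (1,3):dx=-1,dy=-8->C; (1,4):dx=+6,dy=+2->C; (1,5):dx=+4,dy=-6->D
  (1,6):dx=+1,dy=-4->D; (1,7):dx=+2,dy=-3->D; (2,3):dx=-8,dy=-12->C; (2,4):dx=-1,dy=-2->C
  (2,5):dx=-3,dy=-10->C; (2,6):dx=-6,dy=-8->C; (2,7):dx=-5,dy=-7->C; (3,4):dx=+7,dy=+10->C
  (3,5):dx=+5,dy=+2->C; (3,6):dx=+2,dy=+4->C; (3,7):dx=+3,dy=+5->C; (4,5):dx=-2,dy=-8->C
  (4,6):dx=-5,dy=-6->C; (4,7):dx=-4,dy=-5->C; (5,6):dx=-3,dy=+2->D; (5,7):dx=-2,dy=+3->D
  (6,7):dx=+1,dy=+1->C
Step 2: C = 16, D = 5, total pairs = 21.
Step 3: tau = (C - D)/(n(n-1)/2) = (16 - 5)/21 = 0.523810.
Step 4: Exact two-sided p-value (enumerate n! = 5040 permutations of y under H0): p = 0.136111.
Step 5: alpha = 0.1. fail to reject H0.

tau_b = 0.5238 (C=16, D=5), p = 0.136111, fail to reject H0.


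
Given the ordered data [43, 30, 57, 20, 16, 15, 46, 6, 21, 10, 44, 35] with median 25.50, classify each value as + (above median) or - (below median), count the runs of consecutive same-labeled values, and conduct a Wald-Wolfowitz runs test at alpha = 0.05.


Step 1: Compute median = 25.50; label A = above, B = below.
Labels in order: AAABBBABBBAA  (n_A = 6, n_B = 6)
Step 2: Count runs R = 5.
Step 3: Under H0 (random ordering), E[R] = 2*n_A*n_B/(n_A+n_B) + 1 = 2*6*6/12 + 1 = 7.0000.
        Var[R] = 2*n_A*n_B*(2*n_A*n_B - n_A - n_B) / ((n_A+n_B)^2 * (n_A+n_B-1)) = 4320/1584 = 2.7273.
        SD[R] = 1.6514.
Step 4: Continuity-corrected z = (R + 0.5 - E[R]) / SD[R] = (5 + 0.5 - 7.0000) / 1.6514 = -0.9083.
Step 5: Two-sided p-value via normal approximation = 2*(1 - Phi(|z|)) = 0.363722.
Step 6: alpha = 0.05. fail to reject H0.

R = 5, z = -0.9083, p = 0.363722, fail to reject H0.


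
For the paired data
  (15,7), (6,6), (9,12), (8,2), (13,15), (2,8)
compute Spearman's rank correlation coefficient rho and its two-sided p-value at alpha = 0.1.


Step 1: Rank x and y separately (midranks; no ties here).
rank(x): 15->6, 6->2, 9->4, 8->3, 13->5, 2->1
rank(y): 7->3, 6->2, 12->5, 2->1, 15->6, 8->4
Step 2: d_i = R_x(i) - R_y(i); compute d_i^2.
  (6-3)^2=9, (2-2)^2=0, (4-5)^2=1, (3-1)^2=4, (5-6)^2=1, (1-4)^2=9
sum(d^2) = 24.
Step 3: rho = 1 - 6*24 / (6*(6^2 - 1)) = 1 - 144/210 = 0.314286.
Step 4: Under H0, t = rho * sqrt((n-2)/(1-rho^2)) = 0.6621 ~ t(4).
Step 5: Two-sided p-value from the t-distribution with 4 df = 0.544093.
Step 6: alpha = 0.1. fail to reject H0.

rho = 0.3143, p = 0.544093, fail to reject H0 at alpha = 0.1.


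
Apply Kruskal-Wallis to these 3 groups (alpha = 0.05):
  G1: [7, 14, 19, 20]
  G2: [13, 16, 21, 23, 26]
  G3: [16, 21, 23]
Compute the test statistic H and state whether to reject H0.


Step 1: Combine all N = 12 observations and assign midranks.
sorted (value, group, rank): (7,G1,1), (13,G2,2), (14,G1,3), (16,G2,4.5), (16,G3,4.5), (19,G1,6), (20,G1,7), (21,G2,8.5), (21,G3,8.5), (23,G2,10.5), (23,G3,10.5), (26,G2,12)
Step 2: Sum ranks within each group.
R_1 = 17 (n_1 = 4)
R_2 = 37.5 (n_2 = 5)
R_3 = 23.5 (n_3 = 3)
Step 3: H = 12/(N(N+1)) * sum(R_i^2/n_i) - 3(N+1)
     = 12/(12*13) * (17^2/4 + 37.5^2/5 + 23.5^2/3) - 3*13
     = 0.076923 * 537.583 - 39
     = 2.352564.
Step 4: Ties present; correction factor C = 1 - 18/(12^3 - 12) = 0.989510. Corrected H = 2.352564 / 0.989510 = 2.377503.
Step 5: Under H0, H ~ chi^2(2); p-value = 0.304601.
Step 6: alpha = 0.05. fail to reject H0.

H = 2.3775, df = 2, p = 0.304601, fail to reject H0.


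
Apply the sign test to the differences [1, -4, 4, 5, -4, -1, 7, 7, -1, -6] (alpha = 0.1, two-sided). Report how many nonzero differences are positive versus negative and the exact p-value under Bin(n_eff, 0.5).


Step 1: Discard zero differences. Original n = 10; n_eff = number of nonzero differences = 10.
Nonzero differences (with sign): +1, -4, +4, +5, -4, -1, +7, +7, -1, -6
Step 2: Count signs: positive = 5, negative = 5.
Step 3: Under H0: P(positive) = 0.5, so the number of positives S ~ Bin(10, 0.5).
Step 4: Two-sided exact p-value = sum of Bin(10,0.5) probabilities at or below the observed probability = 1.000000.
Step 5: alpha = 0.1. fail to reject H0.

n_eff = 10, pos = 5, neg = 5, p = 1.000000, fail to reject H0.


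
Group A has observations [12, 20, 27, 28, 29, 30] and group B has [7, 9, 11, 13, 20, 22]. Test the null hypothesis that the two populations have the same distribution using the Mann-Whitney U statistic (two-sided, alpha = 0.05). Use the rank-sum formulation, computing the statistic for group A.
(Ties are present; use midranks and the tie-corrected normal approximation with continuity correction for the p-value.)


Step 1: Combine and sort all 12 observations; assign midranks.
sorted (value, group): (7,Y), (9,Y), (11,Y), (12,X), (13,Y), (20,X), (20,Y), (22,Y), (27,X), (28,X), (29,X), (30,X)
ranks: 7->1, 9->2, 11->3, 12->4, 13->5, 20->6.5, 20->6.5, 22->8, 27->9, 28->10, 29->11, 30->12
Step 2: Rank sum for X: R1 = 4 + 6.5 + 9 + 10 + 11 + 12 = 52.5.
Step 3: U_X = R1 - n1(n1+1)/2 = 52.5 - 6*7/2 = 52.5 - 21 = 31.5.
       U_Y = n1*n2 - U_X = 36 - 31.5 = 4.5.
Step 4: Ties are present, so use the tie-corrected normal approximation (with continuity correction) for the p-value.
Step 5: p-value = 0.037041; compare to alpha = 0.05. reject H0.

U_X = 31.5, p = 0.037041, reject H0 at alpha = 0.05.


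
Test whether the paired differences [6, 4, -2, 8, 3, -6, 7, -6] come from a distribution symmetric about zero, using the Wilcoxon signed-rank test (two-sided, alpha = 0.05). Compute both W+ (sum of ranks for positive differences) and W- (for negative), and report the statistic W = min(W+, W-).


Step 1: Drop any zero differences (none here) and take |d_i|.
|d| = [6, 4, 2, 8, 3, 6, 7, 6]
Step 2: Midrank |d_i| (ties get averaged ranks).
ranks: |6|->5, |4|->3, |2|->1, |8|->8, |3|->2, |6|->5, |7|->7, |6|->5
Step 3: Attach original signs; sum ranks with positive sign and with negative sign.
W+ = 5 + 3 + 8 + 2 + 7 = 25
W- = 1 + 5 + 5 = 11
(Check: W+ + W- = 36 should equal n(n+1)/2 = 36.)
Step 4: Test statistic W = min(W+, W-) = 11.
Step 5: Ties in |d|, so use the tie-corrected normal approximation.
        E[W] = n(n+1)/4 = 8*9/4 = 18.
        Tie groups: |d|=6 (t=3); sum(t^3 - t) = 24.
        Var[W] = n(n+1)(2n+1)/24 - sum(t^3-t)/48 = 1224/24 - 24/48 = 50.5.
        z = (W - E[W]) / sqrt(Var[W]) = (11 - 18) / 7.1063 = -0.9850.
        Two-sided p = 2*Phi(z) = 0.324606.
Step 6: alpha = 0.05. fail to reject H0.

W+ = 25, W- = 11, W = min = 11, p = 0.324606, fail to reject H0.


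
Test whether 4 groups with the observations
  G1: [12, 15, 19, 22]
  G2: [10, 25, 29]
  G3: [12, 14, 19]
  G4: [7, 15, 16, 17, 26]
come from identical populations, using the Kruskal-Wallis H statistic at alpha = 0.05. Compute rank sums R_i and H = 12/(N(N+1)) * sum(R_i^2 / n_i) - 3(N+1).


Step 1: Combine all N = 15 observations and assign midranks.
sorted (value, group, rank): (7,G4,1), (10,G2,2), (12,G1,3.5), (12,G3,3.5), (14,G3,5), (15,G1,6.5), (15,G4,6.5), (16,G4,8), (17,G4,9), (19,G1,10.5), (19,G3,10.5), (22,G1,12), (25,G2,13), (26,G4,14), (29,G2,15)
Step 2: Sum ranks within each group.
R_1 = 32.5 (n_1 = 4)
R_2 = 30 (n_2 = 3)
R_3 = 19 (n_3 = 3)
R_4 = 38.5 (n_4 = 5)
Step 3: H = 12/(N(N+1)) * sum(R_i^2/n_i) - 3(N+1)
     = 12/(15*16) * (32.5^2/4 + 30^2/3 + 19^2/3 + 38.5^2/5) - 3*16
     = 0.050000 * 980.846 - 48
     = 1.042292.
Step 4: Ties present; correction factor C = 1 - 18/(15^3 - 15) = 0.994643. Corrected H = 1.042292 / 0.994643 = 1.047905.
Step 5: Under H0, H ~ chi^2(3); p-value = 0.789662.
Step 6: alpha = 0.05. fail to reject H0.

H = 1.0479, df = 3, p = 0.789662, fail to reject H0.


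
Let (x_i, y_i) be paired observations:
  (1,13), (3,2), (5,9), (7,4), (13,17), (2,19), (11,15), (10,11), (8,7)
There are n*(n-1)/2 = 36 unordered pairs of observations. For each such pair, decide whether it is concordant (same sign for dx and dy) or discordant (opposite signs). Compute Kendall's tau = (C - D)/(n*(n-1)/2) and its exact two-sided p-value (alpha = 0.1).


Step 1: Enumerate the 36 unordered pairs (i,j) with i<j and classify each by sign(x_j-x_i) * sign(y_j-y_i).
  (1,2):dx=+2,dy=-11->D; (1,3):dx=+4,dy=-4->D; (1,4):dx=+6,dy=-9->D; (1,5):dx=+12,dy=+4->C
  (1,6):dx=+1,dy=+6->C; (1,7):dx=+10,dy=+2->C; (1,8):dx=+9,dy=-2->D; (1,9):dx=+7,dy=-6->D
  (2,3):dx=+2,dy=+7->C; (2,4):dx=+4,dy=+2->C; (2,5):dx=+10,dy=+15->C; (2,6):dx=-1,dy=+17->D
  (2,7):dx=+8,dy=+13->C; (2,8):dx=+7,dy=+9->C; (2,9):dx=+5,dy=+5->C; (3,4):dx=+2,dy=-5->D
  (3,5):dx=+8,dy=+8->C; (3,6):dx=-3,dy=+10->D; (3,7):dx=+6,dy=+6->C; (3,8):dx=+5,dy=+2->C
  (3,9):dx=+3,dy=-2->D; (4,5):dx=+6,dy=+13->C; (4,6):dx=-5,dy=+15->D; (4,7):dx=+4,dy=+11->C
  (4,8):dx=+3,dy=+7->C; (4,9):dx=+1,dy=+3->C; (5,6):dx=-11,dy=+2->D; (5,7):dx=-2,dy=-2->C
  (5,8):dx=-3,dy=-6->C; (5,9):dx=-5,dy=-10->C; (6,7):dx=+9,dy=-4->D; (6,8):dx=+8,dy=-8->D
  (6,9):dx=+6,dy=-12->D; (7,8):dx=-1,dy=-4->C; (7,9):dx=-3,dy=-8->C; (8,9):dx=-2,dy=-4->C
Step 2: C = 22, D = 14, total pairs = 36.
Step 3: tau = (C - D)/(n(n-1)/2) = (22 - 14)/36 = 0.222222.
Step 4: Exact two-sided p-value (enumerate n! = 362880 permutations of y under H0): p = 0.476709.
Step 5: alpha = 0.1. fail to reject H0.

tau_b = 0.2222 (C=22, D=14), p = 0.476709, fail to reject H0.


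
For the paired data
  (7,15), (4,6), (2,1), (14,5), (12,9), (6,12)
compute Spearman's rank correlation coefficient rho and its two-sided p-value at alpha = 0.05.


Step 1: Rank x and y separately (midranks; no ties here).
rank(x): 7->4, 4->2, 2->1, 14->6, 12->5, 6->3
rank(y): 15->6, 6->3, 1->1, 5->2, 9->4, 12->5
Step 2: d_i = R_x(i) - R_y(i); compute d_i^2.
  (4-6)^2=4, (2-3)^2=1, (1-1)^2=0, (6-2)^2=16, (5-4)^2=1, (3-5)^2=4
sum(d^2) = 26.
Step 3: rho = 1 - 6*26 / (6*(6^2 - 1)) = 1 - 156/210 = 0.257143.
Step 4: Under H0, t = rho * sqrt((n-2)/(1-rho^2)) = 0.5322 ~ t(4).
Step 5: Two-sided p-value from the t-distribution with 4 df = 0.622787.
Step 6: alpha = 0.05. fail to reject H0.

rho = 0.2571, p = 0.622787, fail to reject H0 at alpha = 0.05.


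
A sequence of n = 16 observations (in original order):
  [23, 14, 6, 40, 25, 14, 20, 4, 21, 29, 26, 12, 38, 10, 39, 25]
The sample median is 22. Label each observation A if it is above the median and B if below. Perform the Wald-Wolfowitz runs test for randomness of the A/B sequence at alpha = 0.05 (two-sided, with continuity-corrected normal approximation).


Step 1: Compute median = 22; label A = above, B = below.
Labels in order: ABBAABBBBAABABAA  (n_A = 8, n_B = 8)
Step 2: Count runs R = 9.
Step 3: Under H0 (random ordering), E[R] = 2*n_A*n_B/(n_A+n_B) + 1 = 2*8*8/16 + 1 = 9.0000.
        Var[R] = 2*n_A*n_B*(2*n_A*n_B - n_A - n_B) / ((n_A+n_B)^2 * (n_A+n_B-1)) = 14336/3840 = 3.7333.
        SD[R] = 1.9322.
Step 4: R = E[R], so z = 0 with no continuity correction.
Step 5: Two-sided p-value via normal approximation = 2*(1 - Phi(|z|)) = 1.000000.
Step 6: alpha = 0.05. fail to reject H0.

R = 9, z = 0.0000, p = 1.000000, fail to reject H0.


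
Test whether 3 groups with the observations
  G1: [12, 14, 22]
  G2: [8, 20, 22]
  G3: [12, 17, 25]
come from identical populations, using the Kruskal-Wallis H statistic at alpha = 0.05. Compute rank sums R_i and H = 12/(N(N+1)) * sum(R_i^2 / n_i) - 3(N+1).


Step 1: Combine all N = 9 observations and assign midranks.
sorted (value, group, rank): (8,G2,1), (12,G1,2.5), (12,G3,2.5), (14,G1,4), (17,G3,5), (20,G2,6), (22,G1,7.5), (22,G2,7.5), (25,G3,9)
Step 2: Sum ranks within each group.
R_1 = 14 (n_1 = 3)
R_2 = 14.5 (n_2 = 3)
R_3 = 16.5 (n_3 = 3)
Step 3: H = 12/(N(N+1)) * sum(R_i^2/n_i) - 3(N+1)
     = 12/(9*10) * (14^2/3 + 14.5^2/3 + 16.5^2/3) - 3*10
     = 0.133333 * 226.167 - 30
     = 0.155556.
Step 4: Ties present; correction factor C = 1 - 12/(9^3 - 9) = 0.983333. Corrected H = 0.155556 / 0.983333 = 0.158192.
Step 5: Under H0, H ~ chi^2(2); p-value = 0.923951.
Step 6: alpha = 0.05. fail to reject H0.

H = 0.1582, df = 2, p = 0.923951, fail to reject H0.


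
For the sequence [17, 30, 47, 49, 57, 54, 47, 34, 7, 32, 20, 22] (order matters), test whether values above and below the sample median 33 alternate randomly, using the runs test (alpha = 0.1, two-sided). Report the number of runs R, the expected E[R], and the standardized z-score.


Step 1: Compute median = 33; label A = above, B = below.
Labels in order: BBAAAAAABBBB  (n_A = 6, n_B = 6)
Step 2: Count runs R = 3.
Step 3: Under H0 (random ordering), E[R] = 2*n_A*n_B/(n_A+n_B) + 1 = 2*6*6/12 + 1 = 7.0000.
        Var[R] = 2*n_A*n_B*(2*n_A*n_B - n_A - n_B) / ((n_A+n_B)^2 * (n_A+n_B-1)) = 4320/1584 = 2.7273.
        SD[R] = 1.6514.
Step 4: Continuity-corrected z = (R + 0.5 - E[R]) / SD[R] = (3 + 0.5 - 7.0000) / 1.6514 = -2.1194.
Step 5: Two-sided p-value via normal approximation = 2*(1 - Phi(|z|)) = 0.034060.
Step 6: alpha = 0.1. reject H0.

R = 3, z = -2.1194, p = 0.034060, reject H0.


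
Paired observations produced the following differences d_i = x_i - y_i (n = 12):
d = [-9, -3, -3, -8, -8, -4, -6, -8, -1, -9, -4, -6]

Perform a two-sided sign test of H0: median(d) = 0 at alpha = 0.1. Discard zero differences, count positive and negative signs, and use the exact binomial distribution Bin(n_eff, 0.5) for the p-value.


Step 1: Discard zero differences. Original n = 12; n_eff = number of nonzero differences = 12.
Nonzero differences (with sign): -9, -3, -3, -8, -8, -4, -6, -8, -1, -9, -4, -6
Step 2: Count signs: positive = 0, negative = 12.
Step 3: Under H0: P(positive) = 0.5, so the number of positives S ~ Bin(12, 0.5).
Step 4: Two-sided exact p-value = sum of Bin(12,0.5) probabilities at or below the observed probability = 0.000488.
Step 5: alpha = 0.1. reject H0.

n_eff = 12, pos = 0, neg = 12, p = 0.000488, reject H0.


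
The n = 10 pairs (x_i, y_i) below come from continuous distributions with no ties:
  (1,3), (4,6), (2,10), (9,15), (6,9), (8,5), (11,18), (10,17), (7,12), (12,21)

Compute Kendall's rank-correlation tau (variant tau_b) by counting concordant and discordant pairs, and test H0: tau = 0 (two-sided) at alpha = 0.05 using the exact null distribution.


Step 1: Enumerate the 45 unordered pairs (i,j) with i<j and classify each by sign(x_j-x_i) * sign(y_j-y_i).
  (1,2):dx=+3,dy=+3->C; (1,3):dx=+1,dy=+7->C; (1,4):dx=+8,dy=+12->C; (1,5):dx=+5,dy=+6->C
  (1,6):dx=+7,dy=+2->C; (1,7):dx=+10,dy=+15->C; (1,8):dx=+9,dy=+14->C; (1,9):dx=+6,dy=+9->C
  (1,10):dx=+11,dy=+18->C; (2,3):dx=-2,dy=+4->D; (2,4):dx=+5,dy=+9->C; (2,5):dx=+2,dy=+3->C
  (2,6):dx=+4,dy=-1->D; (2,7):dx=+7,dy=+12->C; (2,8):dx=+6,dy=+11->C; (2,9):dx=+3,dy=+6->C
  (2,10):dx=+8,dy=+15->C; (3,4):dx=+7,dy=+5->C; (3,5):dx=+4,dy=-1->D; (3,6):dx=+6,dy=-5->D
  (3,7):dx=+9,dy=+8->C; (3,8):dx=+8,dy=+7->C; (3,9):dx=+5,dy=+2->C; (3,10):dx=+10,dy=+11->C
  (4,5):dx=-3,dy=-6->C; (4,6):dx=-1,dy=-10->C; (4,7):dx=+2,dy=+3->C; (4,8):dx=+1,dy=+2->C
  (4,9):dx=-2,dy=-3->C; (4,10):dx=+3,dy=+6->C; (5,6):dx=+2,dy=-4->D; (5,7):dx=+5,dy=+9->C
  (5,8):dx=+4,dy=+8->C; (5,9):dx=+1,dy=+3->C; (5,10):dx=+6,dy=+12->C; (6,7):dx=+3,dy=+13->C
  (6,8):dx=+2,dy=+12->C; (6,9):dx=-1,dy=+7->D; (6,10):dx=+4,dy=+16->C; (7,8):dx=-1,dy=-1->C
  (7,9):dx=-4,dy=-6->C; (7,10):dx=+1,dy=+3->C; (8,9):dx=-3,dy=-5->C; (8,10):dx=+2,dy=+4->C
  (9,10):dx=+5,dy=+9->C
Step 2: C = 39, D = 6, total pairs = 45.
Step 3: tau = (C - D)/(n(n-1)/2) = (39 - 6)/45 = 0.733333.
Step 4: Exact two-sided p-value (enumerate n! = 3628800 permutations of y under H0): p = 0.002213.
Step 5: alpha = 0.05. reject H0.

tau_b = 0.7333 (C=39, D=6), p = 0.002213, reject H0.


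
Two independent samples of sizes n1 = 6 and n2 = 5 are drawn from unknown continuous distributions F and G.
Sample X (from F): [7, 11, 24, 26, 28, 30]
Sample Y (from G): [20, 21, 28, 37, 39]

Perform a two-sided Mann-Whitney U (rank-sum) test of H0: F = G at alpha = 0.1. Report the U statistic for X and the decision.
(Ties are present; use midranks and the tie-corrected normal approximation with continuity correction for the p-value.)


Step 1: Combine and sort all 11 observations; assign midranks.
sorted (value, group): (7,X), (11,X), (20,Y), (21,Y), (24,X), (26,X), (28,X), (28,Y), (30,X), (37,Y), (39,Y)
ranks: 7->1, 11->2, 20->3, 21->4, 24->5, 26->6, 28->7.5, 28->7.5, 30->9, 37->10, 39->11
Step 2: Rank sum for X: R1 = 1 + 2 + 5 + 6 + 7.5 + 9 = 30.5.
Step 3: U_X = R1 - n1(n1+1)/2 = 30.5 - 6*7/2 = 30.5 - 21 = 9.5.
       U_Y = n1*n2 - U_X = 30 - 9.5 = 20.5.
Step 4: Ties are present, so use the tie-corrected normal approximation (with continuity correction) for the p-value.
Step 5: p-value = 0.360216; compare to alpha = 0.1. fail to reject H0.

U_X = 9.5, p = 0.360216, fail to reject H0 at alpha = 0.1.


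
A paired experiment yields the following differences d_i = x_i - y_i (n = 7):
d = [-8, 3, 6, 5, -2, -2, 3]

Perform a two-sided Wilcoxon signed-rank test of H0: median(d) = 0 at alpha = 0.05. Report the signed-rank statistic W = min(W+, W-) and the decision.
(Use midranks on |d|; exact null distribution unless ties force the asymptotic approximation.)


Step 1: Drop any zero differences (none here) and take |d_i|.
|d| = [8, 3, 6, 5, 2, 2, 3]
Step 2: Midrank |d_i| (ties get averaged ranks).
ranks: |8|->7, |3|->3.5, |6|->6, |5|->5, |2|->1.5, |2|->1.5, |3|->3.5
Step 3: Attach original signs; sum ranks with positive sign and with negative sign.
W+ = 3.5 + 6 + 5 + 3.5 = 18
W- = 7 + 1.5 + 1.5 = 10
(Check: W+ + W- = 28 should equal n(n+1)/2 = 28.)
Step 4: Test statistic W = min(W+, W-) = 10.
Step 5: Ties in |d|, so use the tie-corrected normal approximation.
        E[W] = n(n+1)/4 = 7*8/4 = 14.
        Tie groups: |d|=2 (t=2), |d|=3 (t=2); sum(t^3 - t) = 12.
        Var[W] = n(n+1)(2n+1)/24 - sum(t^3-t)/48 = 840/24 - 12/48 = 34.75.
        z = (W - E[W]) / sqrt(Var[W]) = (10 - 14) / 5.8949 = -0.6786.
        Two-sided p = 2*Phi(z) = 0.497422.
Step 6: alpha = 0.05. fail to reject H0.

W+ = 18, W- = 10, W = min = 10, p = 0.497422, fail to reject H0.


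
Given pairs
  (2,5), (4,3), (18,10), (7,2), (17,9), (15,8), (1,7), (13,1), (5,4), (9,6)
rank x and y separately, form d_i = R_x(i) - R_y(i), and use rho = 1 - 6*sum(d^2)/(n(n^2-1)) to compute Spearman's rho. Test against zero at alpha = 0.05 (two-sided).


Step 1: Rank x and y separately (midranks; no ties here).
rank(x): 2->2, 4->3, 18->10, 7->5, 17->9, 15->8, 1->1, 13->7, 5->4, 9->6
rank(y): 5->5, 3->3, 10->10, 2->2, 9->9, 8->8, 7->7, 1->1, 4->4, 6->6
Step 2: d_i = R_x(i) - R_y(i); compute d_i^2.
  (2-5)^2=9, (3-3)^2=0, (10-10)^2=0, (5-2)^2=9, (9-9)^2=0, (8-8)^2=0, (1-7)^2=36, (7-1)^2=36, (4-4)^2=0, (6-6)^2=0
sum(d^2) = 90.
Step 3: rho = 1 - 6*90 / (10*(10^2 - 1)) = 1 - 540/990 = 0.454545.
Step 4: Under H0, t = rho * sqrt((n-2)/(1-rho^2)) = 1.4434 ~ t(8).
Step 5: Two-sided p-value from the t-distribution with 8 df = 0.186905.
Step 6: alpha = 0.05. fail to reject H0.

rho = 0.4545, p = 0.186905, fail to reject H0 at alpha = 0.05.


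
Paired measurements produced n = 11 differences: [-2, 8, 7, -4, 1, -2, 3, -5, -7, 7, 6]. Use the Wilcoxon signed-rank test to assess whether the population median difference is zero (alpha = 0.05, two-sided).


Step 1: Drop any zero differences (none here) and take |d_i|.
|d| = [2, 8, 7, 4, 1, 2, 3, 5, 7, 7, 6]
Step 2: Midrank |d_i| (ties get averaged ranks).
ranks: |2|->2.5, |8|->11, |7|->9, |4|->5, |1|->1, |2|->2.5, |3|->4, |5|->6, |7|->9, |7|->9, |6|->7
Step 3: Attach original signs; sum ranks with positive sign and with negative sign.
W+ = 11 + 9 + 1 + 4 + 9 + 7 = 41
W- = 2.5 + 5 + 2.5 + 6 + 9 = 25
(Check: W+ + W- = 66 should equal n(n+1)/2 = 66.)
Step 4: Test statistic W = min(W+, W-) = 25.
Step 5: Ties in |d|, so use the tie-corrected normal approximation.
        E[W] = n(n+1)/4 = 11*12/4 = 33.
        Tie groups: |d|=2 (t=2), |d|=7 (t=3); sum(t^3 - t) = 30.
        Var[W] = n(n+1)(2n+1)/24 - sum(t^3-t)/48 = 3036/24 - 30/48 = 125.875.
        z = (W - E[W]) / sqrt(Var[W]) = (25 - 33) / 11.2194 = -0.7131.
        Two-sided p = 2*Phi(z) = 0.475815.
Step 6: alpha = 0.05. fail to reject H0.

W+ = 41, W- = 25, W = min = 25, p = 0.475815, fail to reject H0.


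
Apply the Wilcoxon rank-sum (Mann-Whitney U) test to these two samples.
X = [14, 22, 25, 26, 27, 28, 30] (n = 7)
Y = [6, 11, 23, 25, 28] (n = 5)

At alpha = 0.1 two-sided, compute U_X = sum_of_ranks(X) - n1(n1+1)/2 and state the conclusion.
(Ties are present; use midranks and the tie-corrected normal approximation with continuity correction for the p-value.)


Step 1: Combine and sort all 12 observations; assign midranks.
sorted (value, group): (6,Y), (11,Y), (14,X), (22,X), (23,Y), (25,X), (25,Y), (26,X), (27,X), (28,X), (28,Y), (30,X)
ranks: 6->1, 11->2, 14->3, 22->4, 23->5, 25->6.5, 25->6.5, 26->8, 27->9, 28->10.5, 28->10.5, 30->12
Step 2: Rank sum for X: R1 = 3 + 4 + 6.5 + 8 + 9 + 10.5 + 12 = 53.
Step 3: U_X = R1 - n1(n1+1)/2 = 53 - 7*8/2 = 53 - 28 = 25.
       U_Y = n1*n2 - U_X = 35 - 25 = 10.
Step 4: Ties are present, so use the tie-corrected normal approximation (with continuity correction) for the p-value.
Step 5: p-value = 0.253956; compare to alpha = 0.1. fail to reject H0.

U_X = 25, p = 0.253956, fail to reject H0 at alpha = 0.1.


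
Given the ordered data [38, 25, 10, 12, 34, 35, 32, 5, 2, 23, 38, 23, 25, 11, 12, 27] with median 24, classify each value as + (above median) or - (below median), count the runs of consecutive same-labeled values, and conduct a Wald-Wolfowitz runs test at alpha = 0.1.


Step 1: Compute median = 24; label A = above, B = below.
Labels in order: AABBAAABBBABABBA  (n_A = 8, n_B = 8)
Step 2: Count runs R = 9.
Step 3: Under H0 (random ordering), E[R] = 2*n_A*n_B/(n_A+n_B) + 1 = 2*8*8/16 + 1 = 9.0000.
        Var[R] = 2*n_A*n_B*(2*n_A*n_B - n_A - n_B) / ((n_A+n_B)^2 * (n_A+n_B-1)) = 14336/3840 = 3.7333.
        SD[R] = 1.9322.
Step 4: R = E[R], so z = 0 with no continuity correction.
Step 5: Two-sided p-value via normal approximation = 2*(1 - Phi(|z|)) = 1.000000.
Step 6: alpha = 0.1. fail to reject H0.

R = 9, z = 0.0000, p = 1.000000, fail to reject H0.


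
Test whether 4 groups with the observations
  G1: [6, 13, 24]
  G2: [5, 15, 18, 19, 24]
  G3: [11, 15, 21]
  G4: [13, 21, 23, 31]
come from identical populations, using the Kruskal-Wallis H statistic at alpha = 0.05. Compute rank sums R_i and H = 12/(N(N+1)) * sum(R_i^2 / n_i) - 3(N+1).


Step 1: Combine all N = 15 observations and assign midranks.
sorted (value, group, rank): (5,G2,1), (6,G1,2), (11,G3,3), (13,G1,4.5), (13,G4,4.5), (15,G2,6.5), (15,G3,6.5), (18,G2,8), (19,G2,9), (21,G3,10.5), (21,G4,10.5), (23,G4,12), (24,G1,13.5), (24,G2,13.5), (31,G4,15)
Step 2: Sum ranks within each group.
R_1 = 20 (n_1 = 3)
R_2 = 38 (n_2 = 5)
R_3 = 20 (n_3 = 3)
R_4 = 42 (n_4 = 4)
Step 3: H = 12/(N(N+1)) * sum(R_i^2/n_i) - 3(N+1)
     = 12/(15*16) * (20^2/3 + 38^2/5 + 20^2/3 + 42^2/4) - 3*16
     = 0.050000 * 996.467 - 48
     = 1.823333.
Step 4: Ties present; correction factor C = 1 - 24/(15^3 - 15) = 0.992857. Corrected H = 1.823333 / 0.992857 = 1.836451.
Step 5: Under H0, H ~ chi^2(3); p-value = 0.607035.
Step 6: alpha = 0.05. fail to reject H0.

H = 1.8365, df = 3, p = 0.607035, fail to reject H0.


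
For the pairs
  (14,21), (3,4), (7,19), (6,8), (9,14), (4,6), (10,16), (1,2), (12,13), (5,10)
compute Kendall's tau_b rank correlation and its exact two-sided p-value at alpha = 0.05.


Step 1: Enumerate the 45 unordered pairs (i,j) with i<j and classify each by sign(x_j-x_i) * sign(y_j-y_i).
  (1,2):dx=-11,dy=-17->C; (1,3):dx=-7,dy=-2->C; (1,4):dx=-8,dy=-13->C; (1,5):dx=-5,dy=-7->C
  (1,6):dx=-10,dy=-15->C; (1,7):dx=-4,dy=-5->C; (1,8):dx=-13,dy=-19->C; (1,9):dx=-2,dy=-8->C
  (1,10):dx=-9,dy=-11->C; (2,3):dx=+4,dy=+15->C; (2,4):dx=+3,dy=+4->C; (2,5):dx=+6,dy=+10->C
  (2,6):dx=+1,dy=+2->C; (2,7):dx=+7,dy=+12->C; (2,8):dx=-2,dy=-2->C; (2,9):dx=+9,dy=+9->C
  (2,10):dx=+2,dy=+6->C; (3,4):dx=-1,dy=-11->C; (3,5):dx=+2,dy=-5->D; (3,6):dx=-3,dy=-13->C
  (3,7):dx=+3,dy=-3->D; (3,8):dx=-6,dy=-17->C; (3,9):dx=+5,dy=-6->D; (3,10):dx=-2,dy=-9->C
  (4,5):dx=+3,dy=+6->C; (4,6):dx=-2,dy=-2->C; (4,7):dx=+4,dy=+8->C; (4,8):dx=-5,dy=-6->C
  (4,9):dx=+6,dy=+5->C; (4,10):dx=-1,dy=+2->D; (5,6):dx=-5,dy=-8->C; (5,7):dx=+1,dy=+2->C
  (5,8):dx=-8,dy=-12->C; (5,9):dx=+3,dy=-1->D; (5,10):dx=-4,dy=-4->C; (6,7):dx=+6,dy=+10->C
  (6,8):dx=-3,dy=-4->C; (6,9):dx=+8,dy=+7->C; (6,10):dx=+1,dy=+4->C; (7,8):dx=-9,dy=-14->C
  (7,9):dx=+2,dy=-3->D; (7,10):dx=-5,dy=-6->C; (8,9):dx=+11,dy=+11->C; (8,10):dx=+4,dy=+8->C
  (9,10):dx=-7,dy=-3->C
Step 2: C = 39, D = 6, total pairs = 45.
Step 3: tau = (C - D)/(n(n-1)/2) = (39 - 6)/45 = 0.733333.
Step 4: Exact two-sided p-value (enumerate n! = 3628800 permutations of y under H0): p = 0.002213.
Step 5: alpha = 0.05. reject H0.

tau_b = 0.7333 (C=39, D=6), p = 0.002213, reject H0.


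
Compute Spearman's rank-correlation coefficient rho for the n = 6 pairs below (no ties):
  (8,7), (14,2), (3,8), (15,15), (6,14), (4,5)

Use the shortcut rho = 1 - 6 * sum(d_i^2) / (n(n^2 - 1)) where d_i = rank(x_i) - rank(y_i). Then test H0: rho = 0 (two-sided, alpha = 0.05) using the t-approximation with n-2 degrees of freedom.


Step 1: Rank x and y separately (midranks; no ties here).
rank(x): 8->4, 14->5, 3->1, 15->6, 6->3, 4->2
rank(y): 7->3, 2->1, 8->4, 15->6, 14->5, 5->2
Step 2: d_i = R_x(i) - R_y(i); compute d_i^2.
  (4-3)^2=1, (5-1)^2=16, (1-4)^2=9, (6-6)^2=0, (3-5)^2=4, (2-2)^2=0
sum(d^2) = 30.
Step 3: rho = 1 - 6*30 / (6*(6^2 - 1)) = 1 - 180/210 = 0.142857.
Step 4: Under H0, t = rho * sqrt((n-2)/(1-rho^2)) = 0.2887 ~ t(4).
Step 5: Two-sided p-value from the t-distribution with 4 df = 0.787172.
Step 6: alpha = 0.05. fail to reject H0.

rho = 0.1429, p = 0.787172, fail to reject H0 at alpha = 0.05.


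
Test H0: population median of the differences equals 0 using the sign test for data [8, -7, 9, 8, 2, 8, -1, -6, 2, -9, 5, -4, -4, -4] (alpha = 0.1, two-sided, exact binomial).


Step 1: Discard zero differences. Original n = 14; n_eff = number of nonzero differences = 14.
Nonzero differences (with sign): +8, -7, +9, +8, +2, +8, -1, -6, +2, -9, +5, -4, -4, -4
Step 2: Count signs: positive = 7, negative = 7.
Step 3: Under H0: P(positive) = 0.5, so the number of positives S ~ Bin(14, 0.5).
Step 4: Two-sided exact p-value = sum of Bin(14,0.5) probabilities at or below the observed probability = 1.000000.
Step 5: alpha = 0.1. fail to reject H0.

n_eff = 14, pos = 7, neg = 7, p = 1.000000, fail to reject H0.


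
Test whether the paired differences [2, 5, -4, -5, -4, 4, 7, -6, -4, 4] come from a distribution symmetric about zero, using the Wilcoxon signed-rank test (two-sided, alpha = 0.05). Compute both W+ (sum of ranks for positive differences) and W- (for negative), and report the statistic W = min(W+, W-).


Step 1: Drop any zero differences (none here) and take |d_i|.
|d| = [2, 5, 4, 5, 4, 4, 7, 6, 4, 4]
Step 2: Midrank |d_i| (ties get averaged ranks).
ranks: |2|->1, |5|->7.5, |4|->4, |5|->7.5, |4|->4, |4|->4, |7|->10, |6|->9, |4|->4, |4|->4
Step 3: Attach original signs; sum ranks with positive sign and with negative sign.
W+ = 1 + 7.5 + 4 + 10 + 4 = 26.5
W- = 4 + 7.5 + 4 + 9 + 4 = 28.5
(Check: W+ + W- = 55 should equal n(n+1)/2 = 55.)
Step 4: Test statistic W = min(W+, W-) = 26.5.
Step 5: Ties in |d|, so use the tie-corrected normal approximation.
        E[W] = n(n+1)/4 = 10*11/4 = 27.5.
        Tie groups: |d|=4 (t=5), |d|=5 (t=2); sum(t^3 - t) = 126.
        Var[W] = n(n+1)(2n+1)/24 - sum(t^3-t)/48 = 2310/24 - 126/48 = 93.625.
        z = (W - E[W]) / sqrt(Var[W]) = (26.5 - 27.5) / 9.6760 = -0.1033.
        Two-sided p = 2*Phi(z) = 0.917686.
Step 6: alpha = 0.05. fail to reject H0.

W+ = 26.5, W- = 28.5, W = min = 26.5, p = 0.917686, fail to reject H0.


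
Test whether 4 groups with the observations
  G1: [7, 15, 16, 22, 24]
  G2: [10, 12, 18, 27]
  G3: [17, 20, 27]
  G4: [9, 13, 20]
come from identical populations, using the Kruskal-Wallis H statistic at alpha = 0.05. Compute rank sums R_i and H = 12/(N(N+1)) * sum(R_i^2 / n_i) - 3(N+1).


Step 1: Combine all N = 15 observations and assign midranks.
sorted (value, group, rank): (7,G1,1), (9,G4,2), (10,G2,3), (12,G2,4), (13,G4,5), (15,G1,6), (16,G1,7), (17,G3,8), (18,G2,9), (20,G3,10.5), (20,G4,10.5), (22,G1,12), (24,G1,13), (27,G2,14.5), (27,G3,14.5)
Step 2: Sum ranks within each group.
R_1 = 39 (n_1 = 5)
R_2 = 30.5 (n_2 = 4)
R_3 = 33 (n_3 = 3)
R_4 = 17.5 (n_4 = 3)
Step 3: H = 12/(N(N+1)) * sum(R_i^2/n_i) - 3(N+1)
     = 12/(15*16) * (39^2/5 + 30.5^2/4 + 33^2/3 + 17.5^2/3) - 3*16
     = 0.050000 * 1001.85 - 48
     = 2.092292.
Step 4: Ties present; correction factor C = 1 - 12/(15^3 - 15) = 0.996429. Corrected H = 2.092292 / 0.996429 = 2.099791.
Step 5: Under H0, H ~ chi^2(3); p-value = 0.551955.
Step 6: alpha = 0.05. fail to reject H0.

H = 2.0998, df = 3, p = 0.551955, fail to reject H0.
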